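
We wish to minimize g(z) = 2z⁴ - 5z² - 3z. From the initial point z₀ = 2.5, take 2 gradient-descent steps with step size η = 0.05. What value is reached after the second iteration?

g′(z) = 8z³ - 10z - 3
Step 1: g′(2.5) = 97; z₁ = 2.5 − 0.05·97 = -2.35
Step 2: g′(-2.35) = -83.323; z₂ = -2.35 − 0.05·(-83.323) = 1.81615

1.81615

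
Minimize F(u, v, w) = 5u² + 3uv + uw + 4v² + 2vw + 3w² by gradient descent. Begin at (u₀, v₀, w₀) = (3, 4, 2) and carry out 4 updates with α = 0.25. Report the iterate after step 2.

(18.375, 15.125, 7.5)

∇F = (10u + 3v + w, 3u + 8v + 2w, u + 2v + 6w)
Step 1: at (3, 4, 2), ∇F = (44, 45, 23) → (3, 4, 2) − 0.25·(44, 45, 23) = (-8, -7.25, -3.75)
Step 2: at (-8, -7.25, -3.75), ∇F = (-105.5, -89.5, -45) → (-8, -7.25, -3.75) − 0.25·(-105.5, -89.5, -45) = (18.375, 15.125, 7.5)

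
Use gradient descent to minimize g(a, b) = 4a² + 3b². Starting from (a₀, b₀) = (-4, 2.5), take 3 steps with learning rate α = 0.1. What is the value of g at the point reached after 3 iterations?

∇g = (8a, 6b)
(a₁, b₁) = (-4, 2.5) − 0.1·(-32, 15) = (-0.8, 1)
(a₂, b₂) = (-0.8, 1) − 0.1·(-6.4, 6) = (-0.16, 0.4)
(a₃, b₃) = (-0.16, 0.4) − 0.1·(-1.28, 2.4) = (-0.032, 0.16)
g(-0.032, 0.16) = 0.080896

0.080896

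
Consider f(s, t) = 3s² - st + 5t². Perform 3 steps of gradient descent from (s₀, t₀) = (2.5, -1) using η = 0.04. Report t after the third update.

∇f = (6s - t, -s + 10t)
(s₁, t₁) = (2.5, -1) − 0.04·(16, -12.5) = (1.86, -0.5)
(s₂, t₂) = (1.86, -0.5) − 0.04·(11.66, -6.86) = (1.3936, -0.2256)
(s₃, t₃) = (1.3936, -0.2256) − 0.04·(8.5872, -3.6496) = (1.050112, -0.079616)
t = -0.079616

-0.079616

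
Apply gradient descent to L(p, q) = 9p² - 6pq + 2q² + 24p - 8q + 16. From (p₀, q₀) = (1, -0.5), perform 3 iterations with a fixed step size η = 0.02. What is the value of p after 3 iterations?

-0.759296

∇L = (18p - 6q + 24, -6p + 4q - 8)
(p₁, q₁) = (1, -0.5) − 0.02·(45, -16) = (0.1, -0.18)
(p₂, q₂) = (0.1, -0.18) − 0.02·(26.88, -9.32) = (-0.4376, 0.0064)
(p₃, q₃) = (-0.4376, 0.0064) − 0.02·(16.0848, -5.3488) = (-0.759296, 0.113376)
p = -0.759296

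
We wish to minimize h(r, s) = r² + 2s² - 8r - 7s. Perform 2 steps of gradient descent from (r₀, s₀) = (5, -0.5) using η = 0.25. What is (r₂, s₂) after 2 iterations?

∇h = (2r - 8, 4s - 7)
Step 1: at (5, -0.5), ∇h = (2, -9) → (5, -0.5) − 0.25·(2, -9) = (4.5, 1.75)
Step 2: at (4.5, 1.75), ∇h = (1, 0) → (4.5, 1.75) − 0.25·(1, 0) = (4.25, 1.75)

(4.25, 1.75)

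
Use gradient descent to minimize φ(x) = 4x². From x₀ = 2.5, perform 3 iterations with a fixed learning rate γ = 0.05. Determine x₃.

φ′(x) = 8x
x₁ = 2.5 − 0.05·20 = 1.5
x₂ = 1.5 − 0.05·12 = 0.9
x₃ = 0.9 − 0.05·7.2 = 0.54

0.54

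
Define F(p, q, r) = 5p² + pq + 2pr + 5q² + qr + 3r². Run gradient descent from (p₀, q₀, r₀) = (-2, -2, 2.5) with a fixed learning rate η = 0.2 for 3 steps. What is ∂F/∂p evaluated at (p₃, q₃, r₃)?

35.516

∇F = (10p + q + 2r, p + 10q + r, 2p + q + 6r)
(p₁, q₁, r₁) = (-2, -2, 2.5) − 0.2·(-17, -19.5, 9) = (1.4, 1.9, 0.7)
(p₂, q₂, r₂) = (1.4, 1.9, 0.7) − 0.2·(17.3, 21.1, 8.9) = (-2.06, -2.32, -1.08)
(p₃, q₃, r₃) = (-2.06, -2.32, -1.08) − 0.2·(-25.08, -26.34, -12.92) = (2.956, 2.948, 1.504)
∂F/∂p at (2.956, 2.948, 1.504) = 35.516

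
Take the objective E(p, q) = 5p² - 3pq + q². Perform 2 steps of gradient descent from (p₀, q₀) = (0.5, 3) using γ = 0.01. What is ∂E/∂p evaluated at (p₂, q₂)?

-2.9898

∇E = (10p - 3q, -3p + 2q)
Step 1: at (0.5, 3), ∇E = (-4, 4.5) → (0.5, 3) − 0.01·(-4, 4.5) = (0.54, 2.955)
Step 2: at (0.54, 2.955), ∇E = (-3.465, 4.29) → (0.54, 2.955) − 0.01·(-3.465, 4.29) = (0.57465, 2.9121)
∂E/∂p at (0.57465, 2.9121) = -2.9898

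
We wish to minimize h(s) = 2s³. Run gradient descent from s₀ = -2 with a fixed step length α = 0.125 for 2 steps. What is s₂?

h′(s) = 6s²
s₁ = -2 − 0.125·24 = -5
s₂ = -5 − 0.125·150 = -23.75

-23.75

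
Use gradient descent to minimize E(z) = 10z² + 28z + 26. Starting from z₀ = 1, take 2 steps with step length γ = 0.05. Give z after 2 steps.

-1.4

E′(z) = 20z + 28
Step 1: E′(1) = 48; z₁ = 1 − 0.05·48 = -1.4
Step 2: E′(-1.4) = 0; z₂ = -1.4 − 0.05·0 = -1.4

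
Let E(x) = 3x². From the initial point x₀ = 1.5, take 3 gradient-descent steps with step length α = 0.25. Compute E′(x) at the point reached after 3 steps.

E′(x) = 6x
x₁ = 1.5 − 0.25·9 = -0.75
x₂ = -0.75 − 0.25·(-4.5) = 0.375
x₃ = 0.375 − 0.25·2.25 = -0.1875
E′(x) at (-0.1875) = -1.125

-1.125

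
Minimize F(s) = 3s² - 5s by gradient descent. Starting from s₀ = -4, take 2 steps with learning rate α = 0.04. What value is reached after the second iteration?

F′(s) = 6s - 5
s₁ = -4 − 0.04·(-29) = -2.84
s₂ = -2.84 − 0.04·(-22.04) = -1.9584

-1.9584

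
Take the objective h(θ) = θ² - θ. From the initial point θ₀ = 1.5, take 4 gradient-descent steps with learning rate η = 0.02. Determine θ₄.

1.34934656

h′(θ) = 2θ - 1
Step 1: h′(1.5) = 2; θ₁ = 1.5 − 0.02·2 = 1.46
Step 2: h′(1.46) = 1.92; θ₂ = 1.46 − 0.02·1.92 = 1.4216
Step 3: h′(1.4216) = 1.8432; θ₃ = 1.4216 − 0.02·1.8432 = 1.384736
Step 4: h′(1.384736) = 1.769472; θ₄ = 1.384736 − 0.02·1.769472 = 1.34934656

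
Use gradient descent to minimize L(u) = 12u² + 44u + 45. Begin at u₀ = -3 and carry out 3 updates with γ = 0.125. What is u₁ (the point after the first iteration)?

L′(u) = 24u + 44
u₁ = -3 − 0.125·(-28) = 0.5

0.5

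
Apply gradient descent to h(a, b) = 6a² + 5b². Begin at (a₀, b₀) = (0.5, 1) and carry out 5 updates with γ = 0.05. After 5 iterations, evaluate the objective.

∇h = (12a, 10b)
(a₁, b₁) = (0.5, 1) − 0.05·(6, 10) = (0.2, 0.5)
(a₂, b₂) = (0.2, 0.5) − 0.05·(2.4, 5) = (0.08, 0.25)
(a₃, b₃) = (0.08, 0.25) − 0.05·(0.96, 2.5) = (0.032, 0.125)
(a₄, b₄) = (0.032, 0.125) − 0.05·(0.384, 1.25) = (0.0128, 0.0625)
(a₅, b₅) = (0.0128, 0.0625) − 0.05·(0.1536, 0.625) = (0.00512, 0.03125)
h(0.00512, 0.03125) = 0.0050400989

0.0050400989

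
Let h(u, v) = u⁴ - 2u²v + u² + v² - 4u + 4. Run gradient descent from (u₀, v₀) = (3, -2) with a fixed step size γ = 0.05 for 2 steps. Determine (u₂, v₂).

∇h = (4u³ - 4uv + 2u - 4, -2u² + 2v)
Step 1: at (3, -2), ∇h = (134, -22) → (3, -2) − 0.05·(134, -22) = (-3.7, -0.9)
Step 2: at (-3.7, -0.9), ∇h = (-227.332, -29.18) → (-3.7, -0.9) − 0.05·(-227.332, -29.18) = (7.6666, 0.559)

(7.6666, 0.559)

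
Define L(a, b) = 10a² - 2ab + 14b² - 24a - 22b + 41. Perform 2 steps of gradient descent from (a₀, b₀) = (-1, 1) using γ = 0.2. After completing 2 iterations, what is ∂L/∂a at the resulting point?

-445.68

∇L = (20a - 2b - 24, -2a + 28b - 22)
(a₁, b₁) = (-1, 1) − 0.2·(-46, 8) = (8.2, -0.6)
(a₂, b₂) = (8.2, -0.6) − 0.2·(141.2, -55.2) = (-20.04, 10.44)
∂L/∂a at (-20.04, 10.44) = -445.68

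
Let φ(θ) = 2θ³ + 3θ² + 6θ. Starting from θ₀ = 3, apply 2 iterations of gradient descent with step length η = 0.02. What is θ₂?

φ′(θ) = 6θ² + 6θ + 6
θ₁ = 3 − 0.02·78 = 1.44
θ₂ = 1.44 − 0.02·27.0816 = 0.898368

0.898368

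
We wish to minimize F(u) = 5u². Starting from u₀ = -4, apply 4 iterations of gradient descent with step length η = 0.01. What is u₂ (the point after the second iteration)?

-3.24

F′(u) = 10u
u₁ = -4 − 0.01·(-40) = -3.6
u₂ = -3.6 − 0.01·(-36) = -3.24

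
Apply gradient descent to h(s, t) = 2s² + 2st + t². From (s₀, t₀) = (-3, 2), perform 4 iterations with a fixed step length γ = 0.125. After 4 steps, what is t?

1.85546875

∇h = (4s + 2t, 2s + 2t)
Step 1: at (-3, 2), ∇h = (-8, -2) → (-3, 2) − 0.125·(-8, -2) = (-2, 2.25)
Step 2: at (-2, 2.25), ∇h = (-3.5, 0.5) → (-2, 2.25) − 0.125·(-3.5, 0.5) = (-1.5625, 2.1875)
Step 3: at (-1.5625, 2.1875), ∇h = (-1.875, 1.25) → (-1.5625, 2.1875) − 0.125·(-1.875, 1.25) = (-1.328125, 2.03125)
Step 4: at (-1.328125, 2.03125), ∇h = (-1.25, 1.40625) → (-1.328125, 2.03125) − 0.125·(-1.25, 1.40625) = (-1.171875, 1.85546875)
t = 1.85546875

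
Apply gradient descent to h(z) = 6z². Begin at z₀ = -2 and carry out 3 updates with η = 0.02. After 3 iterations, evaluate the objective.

4.624798285824

h′(z) = 12z
Step 1: h′(-2) = -24; z₁ = -2 − 0.02·(-24) = -1.52
Step 2: h′(-1.52) = -18.24; z₂ = -1.52 − 0.02·(-18.24) = -1.1552
Step 3: h′(-1.1552) = -13.8624; z₃ = -1.1552 − 0.02·(-13.8624) = -0.877952
h(-0.877952) = 4.624798285824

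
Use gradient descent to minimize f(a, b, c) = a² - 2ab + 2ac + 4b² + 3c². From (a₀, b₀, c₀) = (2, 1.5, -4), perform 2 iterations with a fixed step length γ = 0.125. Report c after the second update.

-1.09375

∇f = (2a - 2b + 2c, -2a + 8b, 2a + 6c)
Step 1: at (2, 1.5, -4), ∇f = (-7, 8, -20) → (2, 1.5, -4) − 0.125·(-7, 8, -20) = (2.875, 0.5, -1.5)
Step 2: at (2.875, 0.5, -1.5), ∇f = (1.75, -1.75, -3.25) → (2.875, 0.5, -1.5) − 0.125·(1.75, -1.75, -3.25) = (2.65625, 0.71875, -1.09375)
c = -1.09375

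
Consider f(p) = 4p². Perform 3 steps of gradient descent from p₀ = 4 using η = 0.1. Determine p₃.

f′(p) = 8p
Step 1: f′(4) = 32; p₁ = 4 − 0.1·32 = 0.8
Step 2: f′(0.8) = 6.4; p₂ = 0.8 − 0.1·6.4 = 0.16
Step 3: f′(0.16) = 1.28; p₃ = 0.16 − 0.1·1.28 = 0.032

0.032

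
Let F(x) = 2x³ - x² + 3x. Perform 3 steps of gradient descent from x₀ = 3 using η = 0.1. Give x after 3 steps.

-24.7854936

F′(x) = 6x² - 2x + 3
x₁ = 3 − 0.1·51 = -2.1
x₂ = -2.1 − 0.1·33.66 = -5.466
x₃ = -5.466 − 0.1·193.194936 = -24.7854936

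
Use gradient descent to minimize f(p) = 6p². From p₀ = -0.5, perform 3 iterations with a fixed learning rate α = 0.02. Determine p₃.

f′(p) = 12p
Step 1: f′(-0.5) = -6; p₁ = -0.5 − 0.02·(-6) = -0.38
Step 2: f′(-0.38) = -4.56; p₂ = -0.38 − 0.02·(-4.56) = -0.2888
Step 3: f′(-0.2888) = -3.4656; p₃ = -0.2888 − 0.02·(-3.4656) = -0.219488

-0.219488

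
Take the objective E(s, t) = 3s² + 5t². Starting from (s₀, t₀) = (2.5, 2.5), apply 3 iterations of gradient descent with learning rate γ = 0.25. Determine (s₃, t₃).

∇E = (6s, 10t)
Step 1: at (2.5, 2.5), ∇E = (15, 25) → (2.5, 2.5) − 0.25·(15, 25) = (-1.25, -3.75)
Step 2: at (-1.25, -3.75), ∇E = (-7.5, -37.5) → (-1.25, -3.75) − 0.25·(-7.5, -37.5) = (0.625, 5.625)
Step 3: at (0.625, 5.625), ∇E = (3.75, 56.25) → (0.625, 5.625) − 0.25·(3.75, 56.25) = (-0.3125, -8.4375)

(-0.3125, -8.4375)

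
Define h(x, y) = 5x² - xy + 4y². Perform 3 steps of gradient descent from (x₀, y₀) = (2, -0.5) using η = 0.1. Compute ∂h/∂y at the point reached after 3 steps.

∇h = (10x - y, -x + 8y)
Step 1: at (2, -0.5), ∇h = (20.5, -6) → (2, -0.5) − 0.1·(20.5, -6) = (-0.05, 0.1)
Step 2: at (-0.05, 0.1), ∇h = (-0.6, 0.85) → (-0.05, 0.1) − 0.1·(-0.6, 0.85) = (0.01, 0.015)
Step 3: at (0.01, 0.015), ∇h = (0.085, 0.11) → (0.01, 0.015) − 0.1·(0.085, 0.11) = (0.0015, 0.004)
∂h/∂y at (0.0015, 0.004) = 0.0305

0.0305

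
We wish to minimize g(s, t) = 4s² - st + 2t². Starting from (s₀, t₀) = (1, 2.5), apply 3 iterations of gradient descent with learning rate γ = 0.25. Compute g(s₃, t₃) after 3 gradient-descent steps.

0.9241943359375

∇g = (8s - t, -s + 4t)
(s₁, t₁) = (1, 2.5) − 0.25·(5.5, 9) = (-0.375, 0.25)
(s₂, t₂) = (-0.375, 0.25) − 0.25·(-3.25, 1.375) = (0.4375, -0.09375)
(s₃, t₃) = (0.4375, -0.09375) − 0.25·(3.59375, -0.8125) = (-0.4609375, 0.109375)
g(-0.4609375, 0.109375) = 0.9241943359375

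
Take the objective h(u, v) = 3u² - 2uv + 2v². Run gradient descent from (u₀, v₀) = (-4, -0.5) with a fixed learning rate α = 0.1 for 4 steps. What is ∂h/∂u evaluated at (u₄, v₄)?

∇h = (6u - 2v, -2u + 4v)
(u₁, v₁) = (-4, -0.5) − 0.1·(-23, 6) = (-1.7, -1.1)
(u₂, v₂) = (-1.7, -1.1) − 0.1·(-8, -1) = (-0.9, -1)
(u₃, v₃) = (-0.9, -1) − 0.1·(-3.4, -2.2) = (-0.56, -0.78)
(u₄, v₄) = (-0.56, -0.78) − 0.1·(-1.8, -2) = (-0.38, -0.58)
∂h/∂u at (-0.38, -0.58) = -1.12

-1.12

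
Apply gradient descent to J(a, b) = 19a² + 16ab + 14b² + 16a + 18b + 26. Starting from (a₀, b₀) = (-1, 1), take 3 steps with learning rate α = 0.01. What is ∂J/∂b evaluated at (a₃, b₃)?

∇J = (38a + 16b + 16, 16a + 28b + 18)
Step 1: at (-1, 1), ∇J = (-6, 30) → (-1, 1) − 0.01·(-6, 30) = (-0.94, 0.7)
Step 2: at (-0.94, 0.7), ∇J = (-8.52, 22.56) → (-0.94, 0.7) − 0.01·(-8.52, 22.56) = (-0.8548, 0.4744)
Step 3: at (-0.8548, 0.4744), ∇J = (-8.892, 17.6064) → (-0.8548, 0.4744) − 0.01·(-8.892, 17.6064) = (-0.76588, 0.298336)
∂J/∂b at (-0.76588, 0.298336) = 14.099328

14.099328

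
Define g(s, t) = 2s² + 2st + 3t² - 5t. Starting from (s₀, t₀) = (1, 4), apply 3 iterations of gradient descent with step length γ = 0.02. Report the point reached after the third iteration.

∇g = (4s + 2t, 2s + 6t - 5)
(s₁, t₁) = (1, 4) − 0.02·(12, 21) = (0.76, 3.58)
(s₂, t₂) = (0.76, 3.58) − 0.02·(10.2, 18) = (0.556, 3.22)
(s₃, t₃) = (0.556, 3.22) − 0.02·(8.664, 15.432) = (0.38272, 2.91136)

(0.38272, 2.91136)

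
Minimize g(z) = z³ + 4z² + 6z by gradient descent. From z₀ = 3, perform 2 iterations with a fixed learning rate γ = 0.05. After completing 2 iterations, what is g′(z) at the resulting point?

g′(z) = 3z² + 8z + 6
z₁ = 3 − 0.05·57 = 0.15
z₂ = 0.15 − 0.05·7.2675 = -0.213375
g′(z) at (-0.213375) = 4.429586671875

4.429586671875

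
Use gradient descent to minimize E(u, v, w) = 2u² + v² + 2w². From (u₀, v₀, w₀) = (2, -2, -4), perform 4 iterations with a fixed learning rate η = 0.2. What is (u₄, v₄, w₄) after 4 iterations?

(0.0032, -0.2592, -0.0064)

∇E = (4u, 2v, 4w)
(u₁, v₁, w₁) = (2, -2, -4) − 0.2·(8, -4, -16) = (0.4, -1.2, -0.8)
(u₂, v₂, w₂) = (0.4, -1.2, -0.8) − 0.2·(1.6, -2.4, -3.2) = (0.08, -0.72, -0.16)
(u₃, v₃, w₃) = (0.08, -0.72, -0.16) − 0.2·(0.32, -1.44, -0.64) = (0.016, -0.432, -0.032)
(u₄, v₄, w₄) = (0.016, -0.432, -0.032) − 0.2·(0.064, -0.864, -0.128) = (0.0032, -0.2592, -0.0064)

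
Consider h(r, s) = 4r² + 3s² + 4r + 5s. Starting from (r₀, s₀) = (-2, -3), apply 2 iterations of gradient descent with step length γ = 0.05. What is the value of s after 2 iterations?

-1.895

∇h = (8r + 4, 6s + 5)
(r₁, s₁) = (-2, -3) − 0.05·(-12, -13) = (-1.4, -2.35)
(r₂, s₂) = (-1.4, -2.35) − 0.05·(-7.2, -9.1) = (-1.04, -1.895)
s = -1.895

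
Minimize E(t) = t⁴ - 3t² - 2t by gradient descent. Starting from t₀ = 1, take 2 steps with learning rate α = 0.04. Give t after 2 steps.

E′(t) = 4t³ - 6t - 2
Step 1: E′(1) = -4; t₁ = 1 − 0.04·(-4) = 1.16
Step 2: E′(1.16) = -2.716416; t₂ = 1.16 − 0.04·(-2.716416) = 1.26865664

1.26865664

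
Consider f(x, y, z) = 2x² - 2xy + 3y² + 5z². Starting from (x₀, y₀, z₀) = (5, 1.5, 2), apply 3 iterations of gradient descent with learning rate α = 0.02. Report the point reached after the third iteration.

∇f = (4x - 2y, -2x + 6y, 10z)
(x₁, y₁, z₁) = (5, 1.5, 2) − 0.02·(17, -1, 20) = (4.66, 1.52, 1.6)
(x₂, y₂, z₂) = (4.66, 1.52, 1.6) − 0.02·(15.6, -0.2, 16) = (4.348, 1.524, 1.28)
(x₃, y₃, z₃) = (4.348, 1.524, 1.28) − 0.02·(14.344, 0.448, 12.8) = (4.06112, 1.51504, 1.024)

(4.06112, 1.51504, 1.024)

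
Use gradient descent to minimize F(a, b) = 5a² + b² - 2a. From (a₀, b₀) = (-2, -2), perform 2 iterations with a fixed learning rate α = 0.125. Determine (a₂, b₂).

(0.0625, -1.125)

∇F = (10a - 2, 2b)
(a₁, b₁) = (-2, -2) − 0.125·(-22, -4) = (0.75, -1.5)
(a₂, b₂) = (0.75, -1.5) − 0.125·(5.5, -3) = (0.0625, -1.125)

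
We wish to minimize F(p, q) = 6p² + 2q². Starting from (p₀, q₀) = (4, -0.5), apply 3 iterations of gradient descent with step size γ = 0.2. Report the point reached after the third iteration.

∇F = (12p, 4q)
Step 1: at (4, -0.5), ∇F = (48, -2) → (4, -0.5) − 0.2·(48, -2) = (-5.6, -0.1)
Step 2: at (-5.6, -0.1), ∇F = (-67.2, -0.4) → (-5.6, -0.1) − 0.2·(-67.2, -0.4) = (7.84, -0.02)
Step 3: at (7.84, -0.02), ∇F = (94.08, -0.08) → (7.84, -0.02) − 0.2·(94.08, -0.08) = (-10.976, -0.004)

(-10.976, -0.004)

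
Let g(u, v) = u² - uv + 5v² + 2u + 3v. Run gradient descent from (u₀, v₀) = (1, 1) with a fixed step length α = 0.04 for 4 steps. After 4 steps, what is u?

0.49175296

∇g = (2u - v + 2, -u + 10v + 3)
(u₁, v₁) = (1, 1) − 0.04·(3, 12) = (0.88, 0.52)
(u₂, v₂) = (0.88, 0.52) − 0.04·(3.24, 7.32) = (0.7504, 0.2272)
(u₃, v₃) = (0.7504, 0.2272) − 0.04·(3.2736, 4.5216) = (0.619456, 0.046336)
(u₄, v₄) = (0.619456, 0.046336) − 0.04·(3.192576, 2.843904) = (0.49175296, -0.06742016)
u = 0.49175296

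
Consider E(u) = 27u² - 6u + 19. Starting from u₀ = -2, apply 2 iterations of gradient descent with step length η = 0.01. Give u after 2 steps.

E′(u) = 54u - 6
Step 1: E′(-2) = -114; u₁ = -2 − 0.01·(-114) = -0.86
Step 2: E′(-0.86) = -52.44; u₂ = -0.86 − 0.01·(-52.44) = -0.3356

-0.3356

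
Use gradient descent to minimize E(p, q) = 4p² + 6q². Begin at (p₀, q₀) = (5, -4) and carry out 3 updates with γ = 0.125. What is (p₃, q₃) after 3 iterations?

(0, 0.5)

∇E = (8p, 12q)
Step 1: at (5, -4), ∇E = (40, -48) → (5, -4) − 0.125·(40, -48) = (0, 2)
Step 2: at (0, 2), ∇E = (0, 24) → (0, 2) − 0.125·(0, 24) = (0, -1)
Step 3: at (0, -1), ∇E = (0, -12) → (0, -1) − 0.125·(0, -12) = (0, 0.5)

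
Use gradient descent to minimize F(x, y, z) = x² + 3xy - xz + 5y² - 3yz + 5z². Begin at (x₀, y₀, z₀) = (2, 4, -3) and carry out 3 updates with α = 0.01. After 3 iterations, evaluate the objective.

80.939182321541

∇F = (2x + 3y - z, 3x + 10y - 3z, -x - 3y + 10z)
Step 1: at (2, 4, -3), ∇F = (19, 55, -44) → (2, 4, -3) − 0.01·(19, 55, -44) = (1.81, 3.45, -2.56)
Step 2: at (1.81, 3.45, -2.56), ∇F = (16.53, 47.61, -37.76) → (1.81, 3.45, -2.56) − 0.01·(16.53, 47.61, -37.76) = (1.6447, 2.9739, -2.1824)
Step 3: at (1.6447, 2.9739, -2.1824), ∇F = (14.3935, 41.2203, -32.3904) → (1.6447, 2.9739, -2.1824) − 0.01·(14.3935, 41.2203, -32.3904) = (1.500765, 2.561697, -1.858496)
F(1.500765, 2.561697, -1.858496) = 80.939182321541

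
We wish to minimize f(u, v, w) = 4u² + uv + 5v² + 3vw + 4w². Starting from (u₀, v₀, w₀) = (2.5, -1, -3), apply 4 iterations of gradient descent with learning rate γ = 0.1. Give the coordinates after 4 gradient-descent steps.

(-0.0055, 0.0172, -0.0333)

∇f = (8u + v, u + 10v + 3w, 3v + 8w)
(u₁, v₁, w₁) = (2.5, -1, -3) − 0.1·(19, -16.5, -27) = (0.6, 0.65, -0.3)
(u₂, v₂, w₂) = (0.6, 0.65, -0.3) − 0.1·(5.45, 6.2, -0.45) = (0.055, 0.03, -0.255)
(u₃, v₃, w₃) = (0.055, 0.03, -0.255) − 0.1·(0.47, -0.41, -1.95) = (0.008, 0.071, -0.06)
(u₄, v₄, w₄) = (0.008, 0.071, -0.06) − 0.1·(0.135, 0.538, -0.267) = (-0.0055, 0.0172, -0.0333)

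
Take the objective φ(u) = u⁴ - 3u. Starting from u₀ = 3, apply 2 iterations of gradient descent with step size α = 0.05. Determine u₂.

φ′(u) = 4u³ - 3
Step 1: φ′(3) = 105; u₁ = 3 − 0.05·105 = -2.25
Step 2: φ′(-2.25) = -48.5625; u₂ = -2.25 − 0.05·(-48.5625) = 0.178125

0.178125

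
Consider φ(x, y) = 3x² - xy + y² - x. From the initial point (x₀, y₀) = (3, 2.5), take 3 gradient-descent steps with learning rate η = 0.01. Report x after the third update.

2.5899795

∇φ = (6x - y - 1, -x + 2y)
(x₁, y₁) = (3, 2.5) − 0.01·(14.5, 2) = (2.855, 2.48)
(x₂, y₂) = (2.855, 2.48) − 0.01·(13.65, 2.105) = (2.7185, 2.45895)
(x₃, y₃) = (2.7185, 2.45895) − 0.01·(12.85205, 2.1994) = (2.5899795, 2.436956)
x = 2.5899795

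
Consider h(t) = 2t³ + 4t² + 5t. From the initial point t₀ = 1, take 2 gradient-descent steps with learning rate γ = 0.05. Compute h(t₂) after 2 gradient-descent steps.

-0.93034229334375

h′(t) = 6t² + 8t + 5
t₁ = 1 − 0.05·19 = 0.05
t₂ = 0.05 − 0.05·5.415 = -0.22075
h(-0.22075) = -0.93034229334375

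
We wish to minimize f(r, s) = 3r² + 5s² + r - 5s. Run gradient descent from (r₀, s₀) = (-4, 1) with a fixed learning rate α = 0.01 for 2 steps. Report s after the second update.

0.905

∇f = (6r + 1, 10s - 5)
Step 1: at (-4, 1), ∇f = (-23, 5) → (-4, 1) − 0.01·(-23, 5) = (-3.77, 0.95)
Step 2: at (-3.77, 0.95), ∇f = (-21.62, 4.5) → (-3.77, 0.95) − 0.01·(-21.62, 4.5) = (-3.5538, 0.905)
s = 0.905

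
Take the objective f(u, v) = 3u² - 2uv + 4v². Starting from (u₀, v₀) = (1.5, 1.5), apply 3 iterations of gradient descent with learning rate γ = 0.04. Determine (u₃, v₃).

∇f = (6u - 2v, -2u + 8v)
(u₁, v₁) = (1.5, 1.5) − 0.04·(6, 9) = (1.26, 1.14)
(u₂, v₂) = (1.26, 1.14) − 0.04·(5.28, 6.6) = (1.0488, 0.876)
(u₃, v₃) = (1.0488, 0.876) − 0.04·(4.5408, 4.9104) = (0.867168, 0.679584)

(0.867168, 0.679584)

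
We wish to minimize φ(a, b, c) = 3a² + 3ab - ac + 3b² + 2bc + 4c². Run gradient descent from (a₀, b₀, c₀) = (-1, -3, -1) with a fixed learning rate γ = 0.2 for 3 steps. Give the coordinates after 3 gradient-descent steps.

(1.176, 1.504, 1.36)

∇φ = (6a + 3b - c, 3a + 6b + 2c, -a + 2b + 8c)
(a₁, b₁, c₁) = (-1, -3, -1) − 0.2·(-14, -23, -13) = (1.8, 1.6, 1.6)
(a₂, b₂, c₂) = (1.8, 1.6, 1.6) − 0.2·(14, 18.2, 14.2) = (-1, -2.04, -1.24)
(a₃, b₃, c₃) = (-1, -2.04, -1.24) − 0.2·(-10.88, -17.72, -13) = (1.176, 1.504, 1.36)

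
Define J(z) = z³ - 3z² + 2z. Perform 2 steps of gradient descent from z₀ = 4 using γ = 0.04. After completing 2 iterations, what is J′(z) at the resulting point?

6.105636872192

J′(z) = 3z² - 6z + 2
z₁ = 4 − 0.04·26 = 2.96
z₂ = 2.96 − 0.04·10.5248 = 2.539008
J′(z) at (2.539008) = 6.105636872192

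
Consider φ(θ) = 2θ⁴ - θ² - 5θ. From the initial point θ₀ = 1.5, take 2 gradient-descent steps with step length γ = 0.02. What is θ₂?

1.04001152

φ′(θ) = 8θ³ - 2θ - 5
θ₁ = 1.5 − 0.02·19 = 1.12
θ₂ = 1.12 − 0.02·3.999424 = 1.04001152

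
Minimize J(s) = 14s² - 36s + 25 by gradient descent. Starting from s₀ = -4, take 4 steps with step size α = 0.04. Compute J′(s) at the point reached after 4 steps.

J′(s) = 28s - 36
s₁ = -4 − 0.04·(-148) = 1.92
s₂ = 1.92 − 0.04·17.76 = 1.2096
s₃ = 1.2096 − 0.04·(-2.1312) = 1.294848
s₄ = 1.294848 − 0.04·0.255744 = 1.28461824
J′(s) at (1.28461824) = -0.03068928

-0.03068928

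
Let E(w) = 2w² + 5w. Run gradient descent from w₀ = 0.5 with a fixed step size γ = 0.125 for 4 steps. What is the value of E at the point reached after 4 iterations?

E′(w) = 4w + 5
w₁ = 0.5 − 0.125·7 = -0.375
w₂ = -0.375 − 0.125·3.5 = -0.8125
w₃ = -0.8125 − 0.125·1.75 = -1.03125
w₄ = -1.03125 − 0.125·0.875 = -1.140625
E(-1.140625) = -3.10107421875

-3.10107421875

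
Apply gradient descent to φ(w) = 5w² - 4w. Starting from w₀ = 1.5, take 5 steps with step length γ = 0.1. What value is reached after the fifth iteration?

φ′(w) = 10w - 4
w₁ = 1.5 − 0.1·11 = 0.4
w₂ = 0.4 − 0.1·0 = 0.4
w₃ = 0.4 − 0.1·0 = 0.4
w₄ = 0.4 − 0.1·0 = 0.4
w₅ = 0.4 − 0.1·0 = 0.4

0.4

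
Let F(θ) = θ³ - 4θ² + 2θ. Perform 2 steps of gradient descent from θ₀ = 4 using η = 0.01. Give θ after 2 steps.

3.667828

F′(θ) = 3θ² - 8θ + 2
Step 1: F′(4) = 18; θ₁ = 4 − 0.01·18 = 3.82
Step 2: F′(3.82) = 15.2172; θ₂ = 3.82 − 0.01·15.2172 = 3.667828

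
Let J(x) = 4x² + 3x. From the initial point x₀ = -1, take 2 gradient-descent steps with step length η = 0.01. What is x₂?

J′(x) = 8x + 3
x₁ = -1 − 0.01·(-5) = -0.95
x₂ = -0.95 − 0.01·(-4.6) = -0.904

-0.904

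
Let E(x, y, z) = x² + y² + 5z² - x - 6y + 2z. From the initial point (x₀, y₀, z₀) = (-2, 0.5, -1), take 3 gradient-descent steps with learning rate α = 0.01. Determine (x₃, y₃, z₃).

(-1.85298, 0.64702, -0.7832)

∇E = (2x - 1, 2y - 6, 10z + 2)
(x₁, y₁, z₁) = (-2, 0.5, -1) − 0.01·(-5, -5, -8) = (-1.95, 0.55, -0.92)
(x₂, y₂, z₂) = (-1.95, 0.55, -0.92) − 0.01·(-4.9, -4.9, -7.2) = (-1.901, 0.599, -0.848)
(x₃, y₃, z₃) = (-1.901, 0.599, -0.848) − 0.01·(-4.802, -4.802, -6.48) = (-1.85298, 0.64702, -0.7832)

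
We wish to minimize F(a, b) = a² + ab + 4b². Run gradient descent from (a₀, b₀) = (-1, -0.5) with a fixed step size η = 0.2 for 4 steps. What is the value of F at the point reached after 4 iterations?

∇F = (2a + b, a + 8b)
(a₁, b₁) = (-1, -0.5) − 0.2·(-2.5, -5) = (-0.5, 0.5)
(a₂, b₂) = (-0.5, 0.5) − 0.2·(-0.5, 3.5) = (-0.4, -0.2)
(a₃, b₃) = (-0.4, -0.2) − 0.2·(-1, -2) = (-0.2, 0.2)
(a₄, b₄) = (-0.2, 0.2) − 0.2·(-0.2, 1.4) = (-0.16, -0.08)
F(-0.16, -0.08) = 0.064

0.064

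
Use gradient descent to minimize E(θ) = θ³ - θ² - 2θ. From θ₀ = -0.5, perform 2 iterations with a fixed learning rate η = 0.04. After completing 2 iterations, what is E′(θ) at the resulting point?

E′(θ) = 3θ² - 2θ - 2
θ₁ = -0.5 − 0.04·(-0.25) = -0.49
θ₂ = -0.49 − 0.04·(-0.2997) = -0.478012
E′(θ) at (-0.478012) = -0.358489583568

-0.358489583568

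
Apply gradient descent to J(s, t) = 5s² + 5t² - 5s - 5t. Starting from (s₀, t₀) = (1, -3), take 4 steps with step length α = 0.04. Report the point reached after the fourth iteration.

(0.5648, 0.0464)

∇J = (10s - 5, 10t - 5)
Step 1: at (1, -3), ∇J = (5, -35) → (1, -3) − 0.04·(5, -35) = (0.8, -1.6)
Step 2: at (0.8, -1.6), ∇J = (3, -21) → (0.8, -1.6) − 0.04·(3, -21) = (0.68, -0.76)
Step 3: at (0.68, -0.76), ∇J = (1.8, -12.6) → (0.68, -0.76) − 0.04·(1.8, -12.6) = (0.608, -0.256)
Step 4: at (0.608, -0.256), ∇J = (1.08, -7.56) → (0.608, -0.256) − 0.04·(1.08, -7.56) = (0.5648, 0.0464)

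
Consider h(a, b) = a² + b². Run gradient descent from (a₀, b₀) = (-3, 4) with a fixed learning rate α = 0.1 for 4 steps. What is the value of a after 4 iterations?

∇h = (2a, 2b)
(a₁, b₁) = (-3, 4) − 0.1·(-6, 8) = (-2.4, 3.2)
(a₂, b₂) = (-2.4, 3.2) − 0.1·(-4.8, 6.4) = (-1.92, 2.56)
(a₃, b₃) = (-1.92, 2.56) − 0.1·(-3.84, 5.12) = (-1.536, 2.048)
(a₄, b₄) = (-1.536, 2.048) − 0.1·(-3.072, 4.096) = (-1.2288, 1.6384)
a = -1.2288

-1.2288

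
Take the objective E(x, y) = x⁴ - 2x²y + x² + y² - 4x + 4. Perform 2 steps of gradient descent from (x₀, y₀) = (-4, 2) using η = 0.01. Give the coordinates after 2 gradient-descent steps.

∇E = (4x³ - 4xy + 2x - 4, -2x² + 2y)
(x₁, y₁) = (-4, 2) − 0.01·(-236, -28) = (-1.64, 2.28)
(x₂, y₂) = (-1.64, 2.28) − 0.01·(-9.966976, -0.8192) = (-1.54033024, 2.288192)

(-1.54033024, 2.288192)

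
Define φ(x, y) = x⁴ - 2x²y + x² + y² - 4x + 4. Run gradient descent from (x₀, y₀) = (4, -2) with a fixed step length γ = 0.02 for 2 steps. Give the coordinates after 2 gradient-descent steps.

(-0.99962368, -1.093376)

∇φ = (4x³ - 4xy + 2x - 4, -2x² + 2y)
Step 1: at (4, -2), ∇φ = (292, -36) → (4, -2) − 0.02·(292, -36) = (-1.84, -1.28)
Step 2: at (-1.84, -1.28), ∇φ = (-42.018816, -9.3312) → (-1.84, -1.28) − 0.02·(-42.018816, -9.3312) = (-0.99962368, -1.093376)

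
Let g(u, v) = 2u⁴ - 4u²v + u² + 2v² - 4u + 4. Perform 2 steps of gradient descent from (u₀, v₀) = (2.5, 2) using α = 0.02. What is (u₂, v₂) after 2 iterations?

∇g = (8u³ - 8uv + 2u - 4, -4u² + 4v)
Step 1: at (2.5, 2), ∇g = (86, -17) → (2.5, 2) − 0.02·(86, -17) = (0.78, 2.34)
Step 2: at (0.78, 2.34), ∇g = (-13.245184, 6.9264) → (0.78, 2.34) − 0.02·(-13.245184, 6.9264) = (1.04490368, 2.201472)

(1.04490368, 2.201472)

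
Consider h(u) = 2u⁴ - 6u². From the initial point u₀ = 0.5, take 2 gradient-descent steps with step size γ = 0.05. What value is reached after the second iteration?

h′(u) = 8u³ - 12u
u₁ = 0.5 − 0.05·(-5) = 0.75
u₂ = 0.75 − 0.05·(-5.625) = 1.03125

1.03125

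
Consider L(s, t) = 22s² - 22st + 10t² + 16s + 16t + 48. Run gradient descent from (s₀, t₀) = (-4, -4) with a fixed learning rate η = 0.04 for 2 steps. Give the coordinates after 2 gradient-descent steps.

∇L = (44s - 22t + 16, -22s + 20t + 16)
Step 1: at (-4, -4), ∇L = (-72, 24) → (-4, -4) − 0.04·(-72, 24) = (-1.12, -4.96)
Step 2: at (-1.12, -4.96), ∇L = (75.84, -58.56) → (-1.12, -4.96) − 0.04·(75.84, -58.56) = (-4.1536, -2.6176)

(-4.1536, -2.6176)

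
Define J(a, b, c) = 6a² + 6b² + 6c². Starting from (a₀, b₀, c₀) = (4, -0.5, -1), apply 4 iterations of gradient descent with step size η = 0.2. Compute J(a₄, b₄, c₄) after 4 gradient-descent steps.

∇J = (12a, 12b, 12c)
(a₁, b₁, c₁) = (4, -0.5, -1) − 0.2·(48, -6, -12) = (-5.6, 0.7, 1.4)
(a₂, b₂, c₂) = (-5.6, 0.7, 1.4) − 0.2·(-67.2, 8.4, 16.8) = (7.84, -0.98, -1.96)
(a₃, b₃, c₃) = (7.84, -0.98, -1.96) − 0.2·(94.08, -11.76, -23.52) = (-10.976, 1.372, 2.744)
(a₄, b₄, c₄) = (-10.976, 1.372, 2.744) − 0.2·(-131.712, 16.464, 32.928) = (15.3664, -1.9208, -3.8416)
J(15.3664, -1.9208, -3.8416) = 1527.44167296

1527.44167296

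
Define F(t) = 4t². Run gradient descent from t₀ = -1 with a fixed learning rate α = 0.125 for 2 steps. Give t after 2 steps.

F′(t) = 8t
Step 1: F′(-1) = -8; t₁ = -1 − 0.125·(-8) = 0
Step 2: F′(0) = 0; t₂ = 0 − 0.125·0 = 0

0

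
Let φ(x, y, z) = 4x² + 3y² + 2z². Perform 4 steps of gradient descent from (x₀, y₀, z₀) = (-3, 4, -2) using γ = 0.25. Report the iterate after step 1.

∇φ = (8x, 6y, 4z)
(x₁, y₁, z₁) = (-3, 4, -2) − 0.25·(-24, 24, -8) = (3, -2, 0)

(3, -2, 0)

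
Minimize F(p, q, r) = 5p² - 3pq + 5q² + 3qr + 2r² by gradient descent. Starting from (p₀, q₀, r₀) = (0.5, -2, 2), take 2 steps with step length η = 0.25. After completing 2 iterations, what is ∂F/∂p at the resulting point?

64.6875

∇F = (10p - 3q, -3p + 10q + 3r, 3q + 4r)
(p₁, q₁, r₁) = (0.5, -2, 2) − 0.25·(11, -15.5, 2) = (-2.25, 1.875, 1.5)
(p₂, q₂, r₂) = (-2.25, 1.875, 1.5) − 0.25·(-28.125, 30, 11.625) = (4.78125, -5.625, -1.40625)
∂F/∂p at (4.78125, -5.625, -1.40625) = 64.6875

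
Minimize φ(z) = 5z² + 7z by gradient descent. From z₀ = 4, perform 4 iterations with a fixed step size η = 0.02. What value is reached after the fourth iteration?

1.22512

φ′(z) = 10z + 7
z₁ = 4 − 0.02·47 = 3.06
z₂ = 3.06 − 0.02·37.6 = 2.308
z₃ = 2.308 − 0.02·30.08 = 1.7064
z₄ = 1.7064 − 0.02·24.064 = 1.22512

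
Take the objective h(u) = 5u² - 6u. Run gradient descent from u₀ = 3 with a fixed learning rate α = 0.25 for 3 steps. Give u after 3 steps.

h′(u) = 10u - 6
u₁ = 3 − 0.25·24 = -3
u₂ = -3 − 0.25·(-36) = 6
u₃ = 6 − 0.25·54 = -7.5

-7.5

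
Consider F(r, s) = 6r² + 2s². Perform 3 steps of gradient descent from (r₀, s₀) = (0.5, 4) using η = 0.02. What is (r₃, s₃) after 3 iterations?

(0.219488, 3.114752)

∇F = (12r, 4s)
Step 1: at (0.5, 4), ∇F = (6, 16) → (0.5, 4) − 0.02·(6, 16) = (0.38, 3.68)
Step 2: at (0.38, 3.68), ∇F = (4.56, 14.72) → (0.38, 3.68) − 0.02·(4.56, 14.72) = (0.2888, 3.3856)
Step 3: at (0.2888, 3.3856), ∇F = (3.4656, 13.5424) → (0.2888, 3.3856) − 0.02·(3.4656, 13.5424) = (0.219488, 3.114752)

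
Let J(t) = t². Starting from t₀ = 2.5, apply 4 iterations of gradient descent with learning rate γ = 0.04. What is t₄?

1.7909824

J′(t) = 2t
Step 1: J′(2.5) = 5; t₁ = 2.5 − 0.04·5 = 2.3
Step 2: J′(2.3) = 4.6; t₂ = 2.3 − 0.04·4.6 = 2.116
Step 3: J′(2.116) = 4.232; t₃ = 2.116 − 0.04·4.232 = 1.94672
Step 4: J′(1.94672) = 3.89344; t₄ = 1.94672 − 0.04·3.89344 = 1.7909824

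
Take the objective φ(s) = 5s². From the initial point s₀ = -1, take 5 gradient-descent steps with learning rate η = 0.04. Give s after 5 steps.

φ′(s) = 10s
Step 1: φ′(-1) = -10; s₁ = -1 − 0.04·(-10) = -0.6
Step 2: φ′(-0.6) = -6; s₂ = -0.6 − 0.04·(-6) = -0.36
Step 3: φ′(-0.36) = -3.6; s₃ = -0.36 − 0.04·(-3.6) = -0.216
Step 4: φ′(-0.216) = -2.16; s₄ = -0.216 − 0.04·(-2.16) = -0.1296
Step 5: φ′(-0.1296) = -1.296; s₅ = -0.1296 − 0.04·(-1.296) = -0.07776

-0.07776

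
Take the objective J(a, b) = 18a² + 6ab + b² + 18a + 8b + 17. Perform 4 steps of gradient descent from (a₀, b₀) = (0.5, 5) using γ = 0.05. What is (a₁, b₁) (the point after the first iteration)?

(-2.8, 3.95)

∇J = (36a + 6b + 18, 6a + 2b + 8)
(a₁, b₁) = (0.5, 5) − 0.05·(66, 21) = (-2.8, 3.95)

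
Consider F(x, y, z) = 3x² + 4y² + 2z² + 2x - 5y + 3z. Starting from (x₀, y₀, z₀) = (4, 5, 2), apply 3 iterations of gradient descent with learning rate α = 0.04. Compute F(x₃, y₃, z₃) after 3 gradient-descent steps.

∇F = (6x + 2, 8y - 5, 4z + 3)
(x₁, y₁, z₁) = (4, 5, 2) − 0.04·(26, 35, 11) = (2.96, 3.6, 1.56)
(x₂, y₂, z₂) = (2.96, 3.6, 1.56) − 0.04·(19.76, 23.8, 9.24) = (2.1696, 2.648, 1.1904)
(x₃, y₃, z₃) = (2.1696, 2.648, 1.1904) − 0.04·(15.0176, 16.184, 7.7616) = (1.568896, 2.00064, 0.879936)
F(1.568896, 2.00064, 0.879936) = 20.71752034304

20.71752034304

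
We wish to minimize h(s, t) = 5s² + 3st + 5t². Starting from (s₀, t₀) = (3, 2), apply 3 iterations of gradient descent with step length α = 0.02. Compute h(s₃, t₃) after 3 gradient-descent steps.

14.049769988288

∇h = (10s + 3t, 3s + 10t)
Step 1: at (3, 2), ∇h = (36, 29) → (3, 2) − 0.02·(36, 29) = (2.28, 1.42)
Step 2: at (2.28, 1.42), ∇h = (27.06, 21.04) → (2.28, 1.42) − 0.02·(27.06, 21.04) = (1.7388, 0.9992)
Step 3: at (1.7388, 0.9992), ∇h = (20.3856, 15.2084) → (1.7388, 0.9992) − 0.02·(20.3856, 15.2084) = (1.331088, 0.695032)
h(1.331088, 0.695032) = 14.049769988288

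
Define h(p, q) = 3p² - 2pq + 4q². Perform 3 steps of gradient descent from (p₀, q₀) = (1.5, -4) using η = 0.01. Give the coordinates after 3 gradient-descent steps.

∇h = (6p - 2q, -2p + 8q)
(p₁, q₁) = (1.5, -4) − 0.01·(17, -35) = (1.33, -3.65)
(p₂, q₂) = (1.33, -3.65) − 0.01·(15.28, -31.86) = (1.1772, -3.3314)
(p₃, q₃) = (1.1772, -3.3314) − 0.01·(13.726, -29.0056) = (1.03994, -3.041344)

(1.03994, -3.041344)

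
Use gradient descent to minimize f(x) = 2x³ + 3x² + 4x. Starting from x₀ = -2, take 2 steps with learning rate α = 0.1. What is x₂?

-9.616

f′(x) = 6x² + 6x + 4
Step 1: f′(-2) = 16; x₁ = -2 − 0.1·16 = -3.6
Step 2: f′(-3.6) = 60.16; x₂ = -3.6 − 0.1·60.16 = -9.616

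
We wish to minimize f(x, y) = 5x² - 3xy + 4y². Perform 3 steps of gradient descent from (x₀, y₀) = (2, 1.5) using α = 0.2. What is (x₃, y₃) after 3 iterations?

(-1.784, 1.272)

∇f = (10x - 3y, -3x + 8y)
Step 1: at (2, 1.5), ∇f = (15.5, 6) → (2, 1.5) − 0.2·(15.5, 6) = (-1.1, 0.3)
Step 2: at (-1.1, 0.3), ∇f = (-11.9, 5.7) → (-1.1, 0.3) − 0.2·(-11.9, 5.7) = (1.28, -0.84)
Step 3: at (1.28, -0.84), ∇f = (15.32, -10.56) → (1.28, -0.84) − 0.2·(15.32, -10.56) = (-1.784, 1.272)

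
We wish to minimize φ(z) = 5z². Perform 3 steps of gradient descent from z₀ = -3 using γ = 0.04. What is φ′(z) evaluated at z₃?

φ′(z) = 10z
Step 1: φ′(-3) = -30; z₁ = -3 − 0.04·(-30) = -1.8
Step 2: φ′(-1.8) = -18; z₂ = -1.8 − 0.04·(-18) = -1.08
Step 3: φ′(-1.08) = -10.8; z₃ = -1.08 − 0.04·(-10.8) = -0.648
φ′(z) at (-0.648) = -6.48

-6.48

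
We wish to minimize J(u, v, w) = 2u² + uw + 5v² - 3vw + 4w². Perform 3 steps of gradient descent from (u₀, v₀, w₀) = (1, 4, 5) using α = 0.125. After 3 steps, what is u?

∇J = (4u + w, 10v - 3w, u - 3v + 8w)
Step 1: at (1, 4, 5), ∇J = (9, 25, 29) → (1, 4, 5) − 0.125·(9, 25, 29) = (-0.125, 0.875, 1.375)
Step 2: at (-0.125, 0.875, 1.375), ∇J = (0.875, 4.625, 8.25) → (-0.125, 0.875, 1.375) − 0.125·(0.875, 4.625, 8.25) = (-0.234375, 0.296875, 0.34375)
Step 3: at (-0.234375, 0.296875, 0.34375), ∇J = (-0.59375, 1.9375, 1.625) → (-0.234375, 0.296875, 0.34375) − 0.125·(-0.59375, 1.9375, 1.625) = (-0.16015625, 0.0546875, 0.140625)
u = -0.16015625

-0.16015625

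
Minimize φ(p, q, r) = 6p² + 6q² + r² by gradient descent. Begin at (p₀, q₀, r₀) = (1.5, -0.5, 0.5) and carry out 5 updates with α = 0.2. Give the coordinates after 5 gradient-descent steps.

∇φ = (12p, 12q, 2r)
Step 1: at (1.5, -0.5, 0.5), ∇φ = (18, -6, 1) → (1.5, -0.5, 0.5) − 0.2·(18, -6, 1) = (-2.1, 0.7, 0.3)
Step 2: at (-2.1, 0.7, 0.3), ∇φ = (-25.2, 8.4, 0.6) → (-2.1, 0.7, 0.3) − 0.2·(-25.2, 8.4, 0.6) = (2.94, -0.98, 0.18)
Step 3: at (2.94, -0.98, 0.18), ∇φ = (35.28, -11.76, 0.36) → (2.94, -0.98, 0.18) − 0.2·(35.28, -11.76, 0.36) = (-4.116, 1.372, 0.108)
Step 4: at (-4.116, 1.372, 0.108), ∇φ = (-49.392, 16.464, 0.216) → (-4.116, 1.372, 0.108) − 0.2·(-49.392, 16.464, 0.216) = (5.7624, -1.9208, 0.0648)
Step 5: at (5.7624, -1.9208, 0.0648), ∇φ = (69.1488, -23.0496, 0.1296) → (5.7624, -1.9208, 0.0648) − 0.2·(69.1488, -23.0496, 0.1296) = (-8.06736, 2.68912, 0.03888)

(-8.06736, 2.68912, 0.03888)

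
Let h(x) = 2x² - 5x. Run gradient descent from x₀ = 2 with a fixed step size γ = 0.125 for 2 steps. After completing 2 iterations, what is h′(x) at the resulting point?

h′(x) = 4x - 5
x₁ = 2 − 0.125·3 = 1.625
x₂ = 1.625 − 0.125·1.5 = 1.4375
h′(x) at (1.4375) = 0.75

0.75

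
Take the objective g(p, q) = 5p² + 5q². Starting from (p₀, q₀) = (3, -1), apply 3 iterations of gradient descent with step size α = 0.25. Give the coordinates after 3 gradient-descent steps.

(-10.125, 3.375)

∇g = (10p, 10q)
(p₁, q₁) = (3, -1) − 0.25·(30, -10) = (-4.5, 1.5)
(p₂, q₂) = (-4.5, 1.5) − 0.25·(-45, 15) = (6.75, -2.25)
(p₃, q₃) = (6.75, -2.25) − 0.25·(67.5, -22.5) = (-10.125, 3.375)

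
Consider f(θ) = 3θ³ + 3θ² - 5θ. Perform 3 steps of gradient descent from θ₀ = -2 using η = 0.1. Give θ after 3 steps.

-201.1793009

f′(θ) = 9θ² + 6θ - 5
Step 1: f′(-2) = 19; θ₁ = -2 − 0.1·19 = -3.9
Step 2: f′(-3.9) = 108.49; θ₂ = -3.9 − 0.1·108.49 = -14.749
Step 3: f′(-14.749) = 1864.303009; θ₃ = -14.749 − 0.1·1864.303009 = -201.1793009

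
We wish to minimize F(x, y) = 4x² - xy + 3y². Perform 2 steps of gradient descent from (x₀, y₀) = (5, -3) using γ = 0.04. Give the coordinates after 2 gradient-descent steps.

∇F = (8x - y, -x + 6y)
(x₁, y₁) = (5, -3) − 0.04·(43, -23) = (3.28, -2.08)
(x₂, y₂) = (3.28, -2.08) − 0.04·(28.32, -15.76) = (2.1472, -1.4496)

(2.1472, -1.4496)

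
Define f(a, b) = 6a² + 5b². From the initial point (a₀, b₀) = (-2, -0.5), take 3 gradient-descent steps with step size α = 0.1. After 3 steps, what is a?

0.016

∇f = (12a, 10b)
(a₁, b₁) = (-2, -0.5) − 0.1·(-24, -5) = (0.4, 0)
(a₂, b₂) = (0.4, 0) − 0.1·(4.8, 0) = (-0.08, 0)
(a₃, b₃) = (-0.08, 0) − 0.1·(-0.96, 0) = (0.016, 0)
a = 0.016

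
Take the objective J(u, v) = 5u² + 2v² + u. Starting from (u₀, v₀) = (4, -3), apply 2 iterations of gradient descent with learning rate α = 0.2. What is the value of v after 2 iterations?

-0.12

∇J = (10u + 1, 4v)
Step 1: at (4, -3), ∇J = (41, -12) → (4, -3) − 0.2·(41, -12) = (-4.2, -0.6)
Step 2: at (-4.2, -0.6), ∇J = (-41, -2.4) → (-4.2, -0.6) − 0.2·(-41, -2.4) = (4, -0.12)
v = -0.12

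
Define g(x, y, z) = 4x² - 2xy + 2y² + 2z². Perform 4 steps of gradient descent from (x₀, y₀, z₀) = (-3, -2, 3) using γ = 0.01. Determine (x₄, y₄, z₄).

(-2.28846576, -1.90251616, 2.54803968)

∇g = (8x - 2y, -2x + 4y, 4z)
(x₁, y₁, z₁) = (-3, -2, 3) − 0.01·(-20, -2, 12) = (-2.8, -1.98, 2.88)
(x₂, y₂, z₂) = (-2.8, -1.98, 2.88) − 0.01·(-18.44, -2.32, 11.52) = (-2.6156, -1.9568, 2.7648)
(x₃, y₃, z₃) = (-2.6156, -1.9568, 2.7648) − 0.01·(-17.0112, -2.596, 11.0592) = (-2.445488, -1.93084, 2.654208)
(x₄, y₄, z₄) = (-2.445488, -1.93084, 2.654208) − 0.01·(-15.702224, -2.832384, 10.616832) = (-2.28846576, -1.90251616, 2.54803968)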